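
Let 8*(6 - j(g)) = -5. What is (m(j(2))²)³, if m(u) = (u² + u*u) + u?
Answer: 760158842268534584121/1073741824 ≈ 7.0795e+11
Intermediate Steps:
j(g) = 53/8 (j(g) = 6 - ⅛*(-5) = 6 + 5/8 = 53/8)
m(u) = u + 2*u² (m(u) = (u² + u²) + u = 2*u² + u = u + 2*u²)
(m(j(2))²)³ = ((53*(1 + 2*(53/8))/8)²)³ = ((53*(1 + 53/4)/8)²)³ = (((53/8)*(57/4))²)³ = ((3021/32)²)³ = (9126441/1024)³ = 760158842268534584121/1073741824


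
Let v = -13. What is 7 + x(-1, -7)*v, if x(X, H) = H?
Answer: 98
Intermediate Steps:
7 + x(-1, -7)*v = 7 - 7*(-13) = 7 + 91 = 98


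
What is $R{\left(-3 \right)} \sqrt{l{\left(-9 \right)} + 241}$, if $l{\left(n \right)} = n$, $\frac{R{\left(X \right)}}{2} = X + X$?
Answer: $- 24 \sqrt{58} \approx -182.78$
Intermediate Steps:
$R{\left(X \right)} = 4 X$ ($R{\left(X \right)} = 2 \left(X + X\right) = 2 \cdot 2 X = 4 X$)
$R{\left(-3 \right)} \sqrt{l{\left(-9 \right)} + 241} = 4 \left(-3\right) \sqrt{-9 + 241} = - 12 \sqrt{232} = - 12 \cdot 2 \sqrt{58} = - 24 \sqrt{58}$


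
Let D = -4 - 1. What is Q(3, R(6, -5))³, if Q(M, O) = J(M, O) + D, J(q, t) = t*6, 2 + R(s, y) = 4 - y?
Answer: 50653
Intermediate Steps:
R(s, y) = 2 - y (R(s, y) = -2 + (4 - y) = 2 - y)
J(q, t) = 6*t
D = -5
Q(M, O) = -5 + 6*O (Q(M, O) = 6*O - 5 = -5 + 6*O)
Q(3, R(6, -5))³ = (-5 + 6*(2 - 1*(-5)))³ = (-5 + 6*(2 + 5))³ = (-5 + 6*7)³ = (-5 + 42)³ = 37³ = 50653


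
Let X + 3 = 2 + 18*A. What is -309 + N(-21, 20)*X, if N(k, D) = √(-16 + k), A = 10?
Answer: -309 + 179*I*√37 ≈ -309.0 + 1088.8*I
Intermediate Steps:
X = 179 (X = -3 + (2 + 18*10) = -3 + (2 + 180) = -3 + 182 = 179)
-309 + N(-21, 20)*X = -309 + √(-16 - 21)*179 = -309 + √(-37)*179 = -309 + (I*√37)*179 = -309 + 179*I*√37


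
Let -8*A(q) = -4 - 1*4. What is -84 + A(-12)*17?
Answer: -67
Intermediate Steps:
A(q) = 1 (A(q) = -(-4 - 1*4)/8 = -(-4 - 4)/8 = -⅛*(-8) = 1)
-84 + A(-12)*17 = -84 + 1*17 = -84 + 17 = -67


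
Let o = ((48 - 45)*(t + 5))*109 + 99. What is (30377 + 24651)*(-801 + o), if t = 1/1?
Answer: 69335280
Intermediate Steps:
t = 1
o = 2061 (o = ((48 - 45)*(1 + 5))*109 + 99 = (3*6)*109 + 99 = 18*109 + 99 = 1962 + 99 = 2061)
(30377 + 24651)*(-801 + o) = (30377 + 24651)*(-801 + 2061) = 55028*1260 = 69335280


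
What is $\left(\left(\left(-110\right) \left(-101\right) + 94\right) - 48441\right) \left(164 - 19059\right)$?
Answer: $703593115$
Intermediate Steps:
$\left(\left(\left(-110\right) \left(-101\right) + 94\right) - 48441\right) \left(164 - 19059\right) = \left(\left(11110 + 94\right) - 48441\right) \left(-18895\right) = \left(11204 - 48441\right) \left(-18895\right) = \left(-37237\right) \left(-18895\right) = 703593115$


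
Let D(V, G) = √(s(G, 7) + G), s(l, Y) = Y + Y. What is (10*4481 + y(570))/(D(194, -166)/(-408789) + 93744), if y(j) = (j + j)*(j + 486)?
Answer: 2445077431768297844700/183567323720568064051 + 255217192425*I*√38/367134647441136128102 ≈ 13.32 + 4.2853e-9*I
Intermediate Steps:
s(l, Y) = 2*Y
y(j) = 2*j*(486 + j) (y(j) = (2*j)*(486 + j) = 2*j*(486 + j))
D(V, G) = √(14 + G) (D(V, G) = √(2*7 + G) = √(14 + G))
(10*4481 + y(570))/(D(194, -166)/(-408789) + 93744) = (10*4481 + 2*570*(486 + 570))/(√(14 - 166)/(-408789) + 93744) = (44810 + 2*570*1056)/(√(-152)*(-1/408789) + 93744) = (44810 + 1203840)/((2*I*√38)*(-1/408789) + 93744) = 1248650/(-2*I*√38/408789 + 93744) = 1248650/(93744 - 2*I*√38/408789)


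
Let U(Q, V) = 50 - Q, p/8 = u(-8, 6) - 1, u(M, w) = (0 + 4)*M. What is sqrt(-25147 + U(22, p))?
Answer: 3*I*sqrt(2791) ≈ 158.49*I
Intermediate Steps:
u(M, w) = 4*M
p = -264 (p = 8*(4*(-8) - 1) = 8*(-32 - 1) = 8*(-33) = -264)
sqrt(-25147 + U(22, p)) = sqrt(-25147 + (50 - 1*22)) = sqrt(-25147 + (50 - 22)) = sqrt(-25147 + 28) = sqrt(-25119) = 3*I*sqrt(2791)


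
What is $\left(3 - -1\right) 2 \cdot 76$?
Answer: $608$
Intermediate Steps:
$\left(3 - -1\right) 2 \cdot 76 = \left(3 + 1\right) 2 \cdot 76 = 4 \cdot 2 \cdot 76 = 8 \cdot 76 = 608$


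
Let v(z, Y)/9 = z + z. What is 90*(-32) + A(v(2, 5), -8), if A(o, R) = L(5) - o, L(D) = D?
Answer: -2911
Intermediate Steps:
v(z, Y) = 18*z (v(z, Y) = 9*(z + z) = 9*(2*z) = 18*z)
A(o, R) = 5 - o
90*(-32) + A(v(2, 5), -8) = 90*(-32) + (5 - 18*2) = -2880 + (5 - 1*36) = -2880 + (5 - 36) = -2880 - 31 = -2911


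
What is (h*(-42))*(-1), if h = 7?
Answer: 294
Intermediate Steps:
(h*(-42))*(-1) = (7*(-42))*(-1) = -294*(-1) = 294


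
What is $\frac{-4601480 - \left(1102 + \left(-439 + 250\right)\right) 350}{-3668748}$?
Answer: $\frac{2460515}{1834374} \approx 1.3413$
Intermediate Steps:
$\frac{-4601480 - \left(1102 + \left(-439 + 250\right)\right) 350}{-3668748} = \left(-4601480 - \left(1102 - 189\right) 350\right) \left(- \frac{1}{3668748}\right) = \left(-4601480 - 913 \cdot 350\right) \left(- \frac{1}{3668748}\right) = \left(-4601480 - 319550\right) \left(- \frac{1}{3668748}\right) = \left(-4921030\right) \left(- \frac{1}{3668748}\right) = \frac{2460515}{1834374}$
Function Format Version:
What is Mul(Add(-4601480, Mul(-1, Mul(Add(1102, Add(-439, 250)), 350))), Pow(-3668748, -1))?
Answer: Rational(2460515, 1834374) ≈ 1.3413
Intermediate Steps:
Mul(Add(-4601480, Mul(-1, Mul(Add(1102, Add(-439, 250)), 350))), Pow(-3668748, -1)) = Mul(Add(-4601480, Mul(-1, Mul(Add(1102, -189), 350))), Rational(-1, 3668748)) = Mul(Add(-4601480, Mul(-1, Mul(913, 350))), Rational(-1, 3668748)) = Mul(Add(-4601480, Mul(-1, 319550)), Rational(-1, 3668748)) = Mul(Add(-4601480, -319550), Rational(-1, 3668748)) = Mul(-4921030, Rational(-1, 3668748)) = Rational(2460515, 1834374)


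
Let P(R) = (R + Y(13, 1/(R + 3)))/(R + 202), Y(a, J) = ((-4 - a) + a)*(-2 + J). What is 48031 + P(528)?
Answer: 9309270571/193815 ≈ 48032.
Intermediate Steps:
Y(a, J) = 8 - 4*J (Y(a, J) = -4*(-2 + J) = 8 - 4*J)
P(R) = (8 + R - 4/(3 + R))/(202 + R) (P(R) = (R + (8 - 4/(R + 3)))/(R + 202) = (R + (8 - 4/(3 + R)))/(202 + R) = (8 + R - 4/(3 + R))/(202 + R))
48031 + P(528) = 48031 + (20 + 8*528 + 528*(3 + 528))/((3 + 528)*(202 + 528)) = 48031 + (20 + 4224 + 528*531)/(531*730) = 48031 + (1/531)*(1/730)*(20 + 4224 + 280368) = 48031 + (1/531)*(1/730)*284612 = 48031 + 142306/193815 = 9309270571/193815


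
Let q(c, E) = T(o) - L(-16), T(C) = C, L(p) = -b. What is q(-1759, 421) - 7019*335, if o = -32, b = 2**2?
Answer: -2351393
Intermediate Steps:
b = 4
L(p) = -4 (L(p) = -1*4 = -4)
q(c, E) = -28 (q(c, E) = -32 - 1*(-4) = -32 + 4 = -28)
q(-1759, 421) - 7019*335 = -28 - 7019*335 = -28 - 1*2351365 = -28 - 2351365 = -2351393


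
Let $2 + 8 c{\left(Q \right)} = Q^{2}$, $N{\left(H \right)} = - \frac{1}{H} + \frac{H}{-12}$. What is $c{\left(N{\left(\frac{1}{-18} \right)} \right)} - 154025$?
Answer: $- \frac{57474492191}{373248} \approx -1.5398 \cdot 10^{5}$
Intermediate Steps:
$N{\left(H \right)} = - \frac{1}{H} - \frac{H}{12}$ ($N{\left(H \right)} = - \frac{1}{H} + H \left(- \frac{1}{12}\right) = - \frac{1}{H} - \frac{H}{12}$)
$c{\left(Q \right)} = - \frac{1}{4} + \frac{Q^{2}}{8}$
$c{\left(N{\left(\frac{1}{-18} \right)} \right)} - 154025 = \left(- \frac{1}{4} + \frac{\left(- \frac{1}{\frac{1}{-18}} - \frac{1}{12 \left(-18\right)}\right)^{2}}{8}\right) - 154025 = \left(- \frac{1}{4} + \frac{\left(- \frac{1}{- \frac{1}{18}} - - \frac{1}{216}\right)^{2}}{8}\right) - 154025 = \left(- \frac{1}{4} + \frac{\left(\left(-1\right) \left(-18\right) + \frac{1}{216}\right)^{2}}{8}\right) - 154025 = \left(- \frac{1}{4} + \frac{\left(18 + \frac{1}{216}\right)^{2}}{8}\right) - 154025 = \left(- \frac{1}{4} + \frac{\left(\frac{3889}{216}\right)^{2}}{8}\right) - 154025 = \left(- \frac{1}{4} + \frac{1}{8} \cdot \frac{15124321}{46656}\right) - 154025 = \left(- \frac{1}{4} + \frac{15124321}{373248}\right) - 154025 = \frac{15031009}{373248} - 154025 = - \frac{57474492191}{373248}$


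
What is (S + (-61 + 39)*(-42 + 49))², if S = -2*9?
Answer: 29584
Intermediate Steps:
S = -18
(S + (-61 + 39)*(-42 + 49))² = (-18 + (-61 + 39)*(-42 + 49))² = (-18 - 22*7)² = (-18 - 154)² = (-172)² = 29584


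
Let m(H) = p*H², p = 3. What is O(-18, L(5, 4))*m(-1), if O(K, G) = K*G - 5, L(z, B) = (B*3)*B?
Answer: -2607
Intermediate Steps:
m(H) = 3*H²
L(z, B) = 3*B² (L(z, B) = (3*B)*B = 3*B²)
O(K, G) = -5 + G*K (O(K, G) = G*K - 5 = -5 + G*K)
O(-18, L(5, 4))*m(-1) = (-5 + (3*4²)*(-18))*(3*(-1)²) = (-5 + (3*16)*(-18))*(3*1) = (-5 + 48*(-18))*3 = (-5 - 864)*3 = -869*3 = -2607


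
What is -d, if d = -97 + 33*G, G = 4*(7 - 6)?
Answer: -35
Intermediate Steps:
G = 4 (G = 4*1 = 4)
d = 35 (d = -97 + 33*4 = -97 + 132 = 35)
-d = -1*35 = -35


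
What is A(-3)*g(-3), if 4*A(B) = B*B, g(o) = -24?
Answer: -54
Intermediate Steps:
A(B) = B**2/4 (A(B) = (B*B)/4 = B**2/4)
A(-3)*g(-3) = ((1/4)*(-3)**2)*(-24) = ((1/4)*9)*(-24) = (9/4)*(-24) = -54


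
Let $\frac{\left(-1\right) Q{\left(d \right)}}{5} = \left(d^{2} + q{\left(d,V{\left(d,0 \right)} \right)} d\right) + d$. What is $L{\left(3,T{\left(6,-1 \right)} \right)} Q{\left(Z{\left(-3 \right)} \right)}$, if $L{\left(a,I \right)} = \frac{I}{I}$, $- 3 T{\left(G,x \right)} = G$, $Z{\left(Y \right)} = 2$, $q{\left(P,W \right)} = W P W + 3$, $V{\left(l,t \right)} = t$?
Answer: $-60$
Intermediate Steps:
$q{\left(P,W \right)} = 3 + P W^{2}$ ($q{\left(P,W \right)} = P W W + 3 = P W^{2} + 3 = 3 + P W^{2}$)
$T{\left(G,x \right)} = - \frac{G}{3}$
$L{\left(a,I \right)} = 1$
$Q{\left(d \right)} = - 20 d - 5 d^{2}$ ($Q{\left(d \right)} = - 5 \left(\left(d^{2} + \left(3 + d 0^{2}\right) d\right) + d\right) = - 5 \left(\left(d^{2} + \left(3 + d 0\right) d\right) + d\right) = - 5 \left(\left(d^{2} + \left(3 + 0\right) d\right) + d\right) = - 5 \left(\left(d^{2} + 3 d\right) + d\right) = - 5 \left(d^{2} + 4 d\right) = - 20 d - 5 d^{2}$)
$L{\left(3,T{\left(6,-1 \right)} \right)} Q{\left(Z{\left(-3 \right)} \right)} = 1 \left(\left(-5\right) 2 \left(4 + 2\right)\right) = 1 \left(\left(-5\right) 2 \cdot 6\right) = 1 \left(-60\right) = -60$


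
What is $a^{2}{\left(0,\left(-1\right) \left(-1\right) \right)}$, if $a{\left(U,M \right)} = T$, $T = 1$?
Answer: $1$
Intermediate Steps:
$a{\left(U,M \right)} = 1$
$a^{2}{\left(0,\left(-1\right) \left(-1\right) \right)} = 1^{2} = 1$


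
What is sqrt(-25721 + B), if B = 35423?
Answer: 21*sqrt(22) ≈ 98.499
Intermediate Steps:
sqrt(-25721 + B) = sqrt(-25721 + 35423) = sqrt(9702) = 21*sqrt(22)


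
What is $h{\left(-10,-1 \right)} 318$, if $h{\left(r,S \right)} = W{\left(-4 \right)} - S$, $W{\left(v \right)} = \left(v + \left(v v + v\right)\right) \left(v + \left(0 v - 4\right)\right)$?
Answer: $-20034$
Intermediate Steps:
$W{\left(v \right)} = \left(-4 + v\right) \left(v^{2} + 2 v\right)$ ($W{\left(v \right)} = \left(v + \left(v^{2} + v\right)\right) \left(v + \left(0 - 4\right)\right) = \left(v + \left(v + v^{2}\right)\right) \left(v - 4\right) = \left(v^{2} + 2 v\right) \left(-4 + v\right) = \left(-4 + v\right) \left(v^{2} + 2 v\right)$)
$h{\left(r,S \right)} = -64 - S$ ($h{\left(r,S \right)} = - 4 \left(-8 + \left(-4\right)^{2} - -8\right) - S = - 4 \left(-8 + 16 + 8\right) - S = \left(-4\right) 16 - S = -64 - S$)
$h{\left(-10,-1 \right)} 318 = \left(-64 - -1\right) 318 = \left(-64 + 1\right) 318 = \left(-63\right) 318 = -20034$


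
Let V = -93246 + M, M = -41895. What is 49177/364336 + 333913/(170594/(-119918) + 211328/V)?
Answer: -985771818873410808259/8816252598332144 ≈ -1.1181e+5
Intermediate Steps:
V = -135141 (V = -93246 - 41895 = -135141)
49177/364336 + 333913/(170594/(-119918) + 211328/V) = 49177/364336 + 333913/(170594/(-119918) + 211328/(-135141)) = 49177*(1/364336) + 333913/(170594*(-1/119918) + 211328*(-1/135141)) = 49177/364336 + 333913/(-85297/59959 - 211328/135141) = 49177/364336 + 333913/(-24198137429/8102919219) = 49177/364336 + 333913*(-8102919219/24198137429) = 49177/364336 - 2705670065173947/24198137429 = -985771818873410808259/8816252598332144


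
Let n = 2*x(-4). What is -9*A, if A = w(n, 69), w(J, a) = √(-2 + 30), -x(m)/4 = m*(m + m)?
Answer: -18*√7 ≈ -47.624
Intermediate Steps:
x(m) = -8*m² (x(m) = -4*m*(m + m) = -4*m*2*m = -8*m²)
n = -256 (n = 2*(-8*(-4)²) = 2*(-8*16) = 2*(-128) = -256)
w(J, a) = 2*√7 (w(J, a) = √28 = 2*√7)
A = 2*√7 ≈ 5.2915
-9*A = -18*√7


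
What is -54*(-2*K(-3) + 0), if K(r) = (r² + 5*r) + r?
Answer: -972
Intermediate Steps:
K(r) = r² + 6*r
-54*(-2*K(-3) + 0) = -54*(-(-6)*(6 - 3) + 0) = -54*(-(-6)*3 + 0) = -54*(-2*(-9) + 0) = -54*(18 + 0) = -54*18 = -972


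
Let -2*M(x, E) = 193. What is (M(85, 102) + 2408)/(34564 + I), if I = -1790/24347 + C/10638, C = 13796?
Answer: 598686326739/8952509882896 ≈ 0.066874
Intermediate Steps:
M(x, E) = -193/2 (M(x, E) = -½*193 = -193/2)
I = 158424596/129501693 (I = -1790/24347 + 13796/10638 = -1790*1/24347 + 13796*(1/10638) = -1790/24347 + 6898/5319 = 158424596/129501693 ≈ 1.2233)
(M(85, 102) + 2408)/(34564 + I) = (-193/2 + 2408)/(34564 + 158424596/129501693) = 4623/(2*(4476254941448/129501693)) = (4623/2)*(129501693/4476254941448) = 598686326739/8952509882896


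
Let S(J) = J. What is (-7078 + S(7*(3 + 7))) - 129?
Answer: -7137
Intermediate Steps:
(-7078 + S(7*(3 + 7))) - 129 = (-7078 + 7*(3 + 7)) - 129 = (-7078 + 7*10) - 129 = (-7078 + 70) - 129 = -7008 - 129 = -7137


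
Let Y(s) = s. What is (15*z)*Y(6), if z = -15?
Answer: -1350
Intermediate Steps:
(15*z)*Y(6) = (15*(-15))*6 = -225*6 = -1350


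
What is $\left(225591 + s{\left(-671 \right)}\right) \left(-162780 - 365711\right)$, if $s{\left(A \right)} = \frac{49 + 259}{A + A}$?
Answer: $- \frac{7272584205167}{61} \approx -1.1922 \cdot 10^{11}$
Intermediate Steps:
$s{\left(A \right)} = \frac{154}{A}$ ($s{\left(A \right)} = \frac{308}{2 A} = 308 \frac{1}{2 A} = \frac{154}{A}$)
$\left(225591 + s{\left(-671 \right)}\right) \left(-162780 - 365711\right) = \left(225591 + \frac{154}{-671}\right) \left(-162780 - 365711\right) = \left(225591 + 154 \left(- \frac{1}{671}\right)\right) \left(-528491\right) = \left(225591 - \frac{14}{61}\right) \left(-528491\right) = \frac{13761037}{61} \left(-528491\right) = - \frac{7272584205167}{61}$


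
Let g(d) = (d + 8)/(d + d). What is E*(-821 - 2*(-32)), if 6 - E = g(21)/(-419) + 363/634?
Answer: -11463459932/2789283 ≈ -4109.8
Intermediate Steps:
g(d) = (8 + d)/(2*d) (g(d) = (8 + d)/((2*d)) = (8 + d)*(1/(2*d)) = (8 + d)/(2*d))
E = 15143276/2789283 (E = 6 - (((½)*(8 + 21)/21)/(-419) + 363/634) = 6 - (((½)*(1/21)*29)*(-1/419) + 363*(1/634)) = 6 - ((29/42)*(-1/419) + 363/634) = 6 - (-29/17598 + 363/634) = 6 - 1*1592422/2789283 = 6 - 1592422/2789283 = 15143276/2789283 ≈ 5.4291)
E*(-821 - 2*(-32)) = 15143276*(-821 - 2*(-32))/2789283 = 15143276*(-821 + 64)/2789283 = (15143276/2789283)*(-757) = -11463459932/2789283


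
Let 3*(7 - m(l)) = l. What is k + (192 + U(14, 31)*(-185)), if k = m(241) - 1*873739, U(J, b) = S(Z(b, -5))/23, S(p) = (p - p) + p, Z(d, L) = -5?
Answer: -60277028/69 ≈ -8.7358e+5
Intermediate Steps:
m(l) = 7 - l/3
S(p) = p (S(p) = 0 + p = p)
U(J, b) = -5/23
k = -2621437/3 (k = (7 - 1/3*241) - 1*873739 = (7 - 241/3) - 873739 = -220/3 - 873739 = -2621437/3 ≈ -8.7381e+5)
k + (192 + U(14, 31)*(-185)) = -2621437/3 + (192 - 5/23*(-185)) = -2621437/3 + (192 + 925/23) = -2621437/3 + 5341/23 = -60277028/69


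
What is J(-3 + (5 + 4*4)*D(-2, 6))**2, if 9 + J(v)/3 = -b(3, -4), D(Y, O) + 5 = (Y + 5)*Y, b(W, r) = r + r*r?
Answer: 3969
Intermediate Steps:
b(W, r) = r + r**2
D(Y, O) = -5 + Y*(5 + Y) (D(Y, O) = -5 + (Y + 5)*Y = -5 + (5 + Y)*Y = -5 + Y*(5 + Y))
J(v) = -63 (J(v) = -27 + 3*(-(-4)*(1 - 4)) = -27 + 3*(-(-4)*(-3)) = -27 + 3*(-1*12) = -27 + 3*(-12) = -27 - 36 = -63)
J(-3 + (5 + 4*4)*D(-2, 6))**2 = (-63)**2 = 3969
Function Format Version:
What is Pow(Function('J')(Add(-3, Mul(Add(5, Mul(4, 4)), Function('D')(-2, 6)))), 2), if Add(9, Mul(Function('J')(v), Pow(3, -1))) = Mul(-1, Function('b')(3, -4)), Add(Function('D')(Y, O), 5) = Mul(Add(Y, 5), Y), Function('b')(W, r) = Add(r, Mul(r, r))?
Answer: 3969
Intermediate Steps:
Function('b')(W, r) = Add(r, Pow(r, 2))
Function('D')(Y, O) = Add(-5, Mul(Y, Add(5, Y))) (Function('D')(Y, O) = Add(-5, Mul(Add(Y, 5), Y)) = Add(-5, Mul(Add(5, Y), Y)) = Add(-5, Mul(Y, Add(5, Y))))
Function('J')(v) = -63 (Function('J')(v) = Add(-27, Mul(3, Mul(-1, Mul(-4, Add(1, -4))))) = Add(-27, Mul(3, Mul(-1, Mul(-4, -3)))) = Add(-27, Mul(3, Mul(-1, 12))) = Add(-27, Mul(3, -12)) = Add(-27, -36) = -63)
Pow(Function('J')(Add(-3, Mul(Add(5, Mul(4, 4)), Function('D')(-2, 6)))), 2) = Pow(-63, 2) = 3969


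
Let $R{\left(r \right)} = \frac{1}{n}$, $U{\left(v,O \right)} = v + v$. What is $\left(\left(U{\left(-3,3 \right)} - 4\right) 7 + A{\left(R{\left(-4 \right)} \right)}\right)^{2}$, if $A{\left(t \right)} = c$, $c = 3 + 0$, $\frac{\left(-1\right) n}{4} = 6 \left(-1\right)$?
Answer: $4489$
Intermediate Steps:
$U{\left(v,O \right)} = 2 v$
$n = 24$ ($n = - 4 \cdot 6 \left(-1\right) = \left(-4\right) \left(-6\right) = 24$)
$R{\left(r \right)} = \frac{1}{24}$
$c = 3$
$A{\left(t \right)} = 3$
$\left(\left(U{\left(-3,3 \right)} - 4\right) 7 + A{\left(R{\left(-4 \right)} \right)}\right)^{2} = \left(\left(2 \left(-3\right) - 4\right) 7 + 3\right)^{2} = \left(\left(-6 - 4\right) 7 + 3\right)^{2} = \left(\left(-10\right) 7 + 3\right)^{2} = \left(-70 + 3\right)^{2} = \left(-67\right)^{2} = 4489$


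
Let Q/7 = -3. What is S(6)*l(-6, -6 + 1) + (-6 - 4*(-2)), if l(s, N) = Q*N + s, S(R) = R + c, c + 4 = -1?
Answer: 101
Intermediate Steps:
c = -5 (c = -4 - 1 = -5)
Q = -21 (Q = 7*(-3) = -21)
S(R) = -5 + R (S(R) = R - 5 = -5 + R)
l(s, N) = s - 21*N (l(s, N) = -21*N + s = s - 21*N)
S(6)*l(-6, -6 + 1) + (-6 - 4*(-2)) = (-5 + 6)*(-6 - 21*(-6 + 1)) + (-6 - 4*(-2)) = 1*(-6 - 21*(-5)) + (-6 + 8) = 1*(-6 + 105) + 2 = 1*99 + 2 = 99 + 2 = 101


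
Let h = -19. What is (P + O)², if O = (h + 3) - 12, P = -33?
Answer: 3721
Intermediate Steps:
O = -28 (O = (-19 + 3) - 12 = -16 - 12 = -28)
(P + O)² = (-33 - 28)² = (-61)² = 3721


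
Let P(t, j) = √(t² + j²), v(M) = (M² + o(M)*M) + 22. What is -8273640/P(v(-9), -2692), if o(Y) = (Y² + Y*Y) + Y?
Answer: -827364*√2217485/443497 ≈ -2778.0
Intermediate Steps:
o(Y) = Y + 2*Y² (o(Y) = (Y² + Y²) + Y = 2*Y² + Y = Y + 2*Y²)
v(M) = 22 + M² + M²*(1 + 2*M) (v(M) = (M² + (M*(1 + 2*M))*M) + 22 = (M² + M²*(1 + 2*M)) + 22 = 22 + M² + M²*(1 + 2*M))
P(t, j) = √(j² + t²)
-8273640/P(v(-9), -2692) = -8273640/√((-2692)² + (22 + 2*(-9)² + 2*(-9)³)²) = -8273640/√(7246864 + (22 + 2*81 + 2*(-729))²) = -8273640/√(7246864 + (22 + 162 - 1458)²) = -8273640/√(7246864 + (-1274)²) = -8273640/√(7246864 + 1623076) = -8273640*√2217485/4434970 = -827364*√2217485/443497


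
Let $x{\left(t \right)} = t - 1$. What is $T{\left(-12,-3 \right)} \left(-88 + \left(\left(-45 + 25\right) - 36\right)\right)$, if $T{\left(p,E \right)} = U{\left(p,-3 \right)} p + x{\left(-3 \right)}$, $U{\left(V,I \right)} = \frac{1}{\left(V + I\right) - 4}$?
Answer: $\frac{9216}{19} \approx 485.05$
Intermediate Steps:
$U{\left(V,I \right)} = \frac{1}{-4 + I + V}$ ($U{\left(V,I \right)} = \frac{1}{\left(I + V\right) - 4} = \frac{1}{-4 + I + V}$)
$x{\left(t \right)} = -1 + t$
$T{\left(p,E \right)} = -4 + \frac{p}{-7 + p}$ ($T{\left(p,E \right)} = \frac{p}{-4 - 3 + p} - 4 = \frac{p}{-7 + p} - 4 = -4 + \frac{p}{-7 + p}$)
$T{\left(-12,-3 \right)} \left(-88 + \left(\left(-45 + 25\right) - 36\right)\right) = \frac{28 - -36}{-7 - 12} \left(-88 + \left(\left(-45 + 25\right) - 36\right)\right) = \frac{28 + 36}{-19} \left(-88 - 56\right) = \left(- \frac{1}{19}\right) 64 \left(-88 - 56\right) = \left(- \frac{64}{19}\right) \left(-144\right) = \frac{9216}{19}$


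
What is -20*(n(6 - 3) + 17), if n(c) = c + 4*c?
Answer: -640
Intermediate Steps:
n(c) = 5*c
-20*(n(6 - 3) + 17) = -20*(5*(6 - 3) + 17) = -20*(5*3 + 17) = -20*(15 + 17) = -20*32 = -640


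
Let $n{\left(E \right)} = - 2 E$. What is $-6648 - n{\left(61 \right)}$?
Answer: $-6526$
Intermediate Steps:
$-6648 - n{\left(61 \right)} = -6648 - \left(-2\right) 61 = -6648 - -122 = -6648 + 122 = -6526$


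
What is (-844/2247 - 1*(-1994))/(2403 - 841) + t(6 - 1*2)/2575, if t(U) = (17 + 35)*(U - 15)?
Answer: 67095401/63646275 ≈ 1.0542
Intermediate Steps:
t(U) = -780 + 52*U (t(U) = 52*(-15 + U) = -780 + 52*U)
(-844/2247 - 1*(-1994))/(2403 - 841) + t(6 - 1*2)/2575 = (-844/2247 - 1*(-1994))/(2403 - 841) + (-780 + 52*(6 - 1*2))/2575 = (-844*1/2247 + 1994)/1562 + (-780 + 52*(6 - 2))*(1/2575) = (-844/2247 + 1994)*(1/1562) + (-780 + 52*4)*(1/2575) = (4479674/2247)*(1/1562) + (-780 + 208)*(1/2575) = 31547/24717 - 572*1/2575 = 31547/24717 - 572/2575 = 67095401/63646275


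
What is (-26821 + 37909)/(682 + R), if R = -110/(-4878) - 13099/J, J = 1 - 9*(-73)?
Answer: 17794709856/1062603613 ≈ 16.746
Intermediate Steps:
J = 658 (J = 1 + 657 = 658)
R = -31912271/1604862 (R = -110/(-4878) - 13099/658 = -110*(-1/4878) - 13099*1/658 = 55/2439 - 13099/658 = -31912271/1604862 ≈ -19.885)
(-26821 + 37909)/(682 + R) = (-26821 + 37909)/(682 - 31912271/1604862) = 11088/(1062603613/1604862) = 11088*(1604862/1062603613) = 17794709856/1062603613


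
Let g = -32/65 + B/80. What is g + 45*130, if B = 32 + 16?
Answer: 380257/65 ≈ 5850.1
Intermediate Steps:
B = 48
g = 7/65 (g = -32/65 + 48/80 = -32*1/65 + 48*(1/80) = -32/65 + 3/5 = 7/65 ≈ 0.10769)
g + 45*130 = 7/65 + 45*130 = 7/65 + 5850 = 380257/65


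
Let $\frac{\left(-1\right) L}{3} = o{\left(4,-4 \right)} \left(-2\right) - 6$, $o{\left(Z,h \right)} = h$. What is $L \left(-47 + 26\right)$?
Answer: $126$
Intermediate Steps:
$L = -6$ ($L = - 3 \left(\left(-4\right) \left(-2\right) - 6\right) = - 3 \left(8 - 6\right) = \left(-3\right) 2 = -6$)
$L \left(-47 + 26\right) = - 6 \left(-47 + 26\right) = \left(-6\right) \left(-21\right) = 126$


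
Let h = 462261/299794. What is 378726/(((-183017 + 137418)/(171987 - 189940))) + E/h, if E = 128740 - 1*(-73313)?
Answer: 1968387609738092/7026213113 ≈ 2.8015e+5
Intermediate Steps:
h = 462261/299794 (h = 462261*(1/299794) = 462261/299794 ≈ 1.5419)
E = 202053 (E = 128740 + 73313 = 202053)
378726/(((-183017 + 137418)/(171987 - 189940))) + E/h = 378726/(((-183017 + 137418)/(171987 - 189940))) + 202053/(462261/299794) = 378726/((-45599/(-17953))) + 202053*(299794/462261) = 378726/((-45599*(-1/17953))) + 20191425694/154087 = 378726/(45599/17953) + 20191425694/154087 = 378726*(17953/45599) + 20191425694/154087 = 6799267878/45599 + 20191425694/154087 = 1968387609738092/7026213113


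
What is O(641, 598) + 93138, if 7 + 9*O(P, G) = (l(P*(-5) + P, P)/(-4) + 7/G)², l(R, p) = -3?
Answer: 399675195227/4291248 ≈ 93137.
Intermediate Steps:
O(P, G) = -7/9 + (¾ + 7/G)²/9 (O(P, G) = -7/9 + (-3/(-4) + 7/G)²/9 = -7/9 + (-3*(-¼) + 7/G)²/9 = -7/9 + (¾ + 7/G)²/9)
O(641, 598) + 93138 = (1/144)*(784 - 103*598² + 168*598)/598² + 93138 = (1/144)*(1/357604)*(784 - 103*357604 + 100464) + 93138 = (1/144)*(1/357604)*(784 - 36833212 + 100464) + 93138 = (1/144)*(1/357604)*(-36731964) + 93138 = -3060997/4291248 + 93138 = 399675195227/4291248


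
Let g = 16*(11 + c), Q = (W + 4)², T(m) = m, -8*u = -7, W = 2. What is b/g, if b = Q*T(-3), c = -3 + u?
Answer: -54/71 ≈ -0.76056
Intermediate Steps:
u = 7/8 (u = -⅛*(-7) = 7/8 ≈ 0.87500)
Q = 36 (Q = (2 + 4)² = 6² = 36)
c = -17/8 (c = -3 + 7/8 = -17/8 ≈ -2.1250)
b = -108 (b = 36*(-3) = -108)
g = 142 (g = 16*(11 - 17/8) = 16*(71/8) = 142)
b/g = -108/142 = -108*1/142 = -54/71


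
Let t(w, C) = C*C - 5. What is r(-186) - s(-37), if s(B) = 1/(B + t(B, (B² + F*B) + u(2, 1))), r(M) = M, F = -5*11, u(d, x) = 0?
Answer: -2155214365/11587174 ≈ -186.00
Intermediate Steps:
F = -55
t(w, C) = -5 + C² (t(w, C) = C² - 5 = -5 + C²)
s(B) = 1/(-5 + B + (B² - 55*B)²) (s(B) = 1/(B + (-5 + ((B² - 55*B) + 0)²)) = 1/(B + (-5 + (B² - 55*B)²)) = 1/(-5 + B + (B² - 55*B)²))
r(-186) - s(-37) = -186 - 1/(-5 - 37 + (-37)²*(-55 - 37)²) = -186 - 1/(-5 - 37 + 1369*(-92)²) = -186 - 1/(-5 - 37 + 1369*8464) = -186 - 1/(-5 - 37 + 11587216) = -186 - 1/11587174 = -2155214365/11587174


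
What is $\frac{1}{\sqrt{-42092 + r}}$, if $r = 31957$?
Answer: $- \frac{i \sqrt{10135}}{10135} \approx - 0.0099332 i$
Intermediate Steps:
$\frac{1}{\sqrt{-42092 + r}} = \frac{1}{\sqrt{-42092 + 31957}} = \frac{1}{\sqrt{-10135}} = \frac{1}{i \sqrt{10135}} = - \frac{i \sqrt{10135}}{10135}$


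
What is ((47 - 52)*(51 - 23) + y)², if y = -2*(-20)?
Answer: 10000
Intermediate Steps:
y = 40
((47 - 52)*(51 - 23) + y)² = ((47 - 52)*(51 - 23) + 40)² = (-5*28 + 40)² = (-140 + 40)² = (-100)² = 10000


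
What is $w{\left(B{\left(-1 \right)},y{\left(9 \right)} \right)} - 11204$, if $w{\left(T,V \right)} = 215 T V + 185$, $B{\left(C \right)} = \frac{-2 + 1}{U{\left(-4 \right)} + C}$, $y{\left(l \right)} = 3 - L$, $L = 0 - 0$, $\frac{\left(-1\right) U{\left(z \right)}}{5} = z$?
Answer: $- \frac{210006}{19} \approx -11053.0$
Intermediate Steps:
$U{\left(z \right)} = - 5 z$
$L = 0$ ($L = 0 + 0 = 0$)
$y{\left(l \right)} = 3$ ($y{\left(l \right)} = 3 - 0 = 3 + 0 = 3$)
$B{\left(C \right)} = - \frac{1}{20 + C}$ ($B{\left(C \right)} = \frac{-2 + 1}{\left(-5\right) \left(-4\right) + C} = - \frac{1}{20 + C}$)
$w{\left(T,V \right)} = 185 + 215 T V$ ($w{\left(T,V \right)} = 215 T V + 185 = 185 + 215 T V$)
$w{\left(B{\left(-1 \right)},y{\left(9 \right)} \right)} - 11204 = \left(185 + 215 \left(- \frac{1}{20 - 1}\right) 3\right) - 11204 = \left(185 + 215 \left(- \frac{1}{19}\right) 3\right) - 11204 = \left(185 - \frac{645}{19}\right) - 11204 = \frac{2870}{19} - 11204 = - \frac{210006}{19}$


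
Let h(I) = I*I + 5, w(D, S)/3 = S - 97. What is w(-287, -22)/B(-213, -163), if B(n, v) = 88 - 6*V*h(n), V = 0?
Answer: -357/88 ≈ -4.0568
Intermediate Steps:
w(D, S) = -291 + 3*S (w(D, S) = 3*(S - 97) = 3*(-97 + S) = -291 + 3*S)
h(I) = 5 + I² (h(I) = I² + 5 = 5 + I²)
B(n, v) = 88 (B(n, v) = 88 - 6*0*(5 + n²) = 88 - 0*(5 + n²) = 88 - 1*0 = 88 + 0 = 88)
w(-287, -22)/B(-213, -163) = (-291 + 3*(-22))/88 = (-291 - 66)*(1/88) = -357*1/88 = -357/88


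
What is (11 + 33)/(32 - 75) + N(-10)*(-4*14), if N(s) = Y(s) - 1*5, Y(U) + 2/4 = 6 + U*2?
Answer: 46912/43 ≈ 1091.0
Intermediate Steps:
Y(U) = 11/2 + 2*U (Y(U) = -1/2 + (6 + U*2) = -1/2 + (6 + 2*U) = 11/2 + 2*U)
N(s) = 1/2 + 2*s (N(s) = (11/2 + 2*s) - 1*5 = (11/2 + 2*s) - 5 = 1/2 + 2*s)
(11 + 33)/(32 - 75) + N(-10)*(-4*14) = (11 + 33)/(32 - 75) + (1/2 + 2*(-10))*(-4*14) = 44/(-43) + (1/2 - 20)*(-56) = 44*(-1/43) - 39/2*(-56) = -44/43 + 1092 = 46912/43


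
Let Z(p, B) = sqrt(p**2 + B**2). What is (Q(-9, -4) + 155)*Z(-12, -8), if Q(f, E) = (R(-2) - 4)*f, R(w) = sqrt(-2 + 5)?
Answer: -36*sqrt(39) + 764*sqrt(13) ≈ 2529.8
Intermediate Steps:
R(w) = sqrt(3)
Z(p, B) = sqrt(B**2 + p**2)
Q(f, E) = f*(-4 + sqrt(3)) (Q(f, E) = (sqrt(3) - 4)*f = (-4 + sqrt(3))*f = f*(-4 + sqrt(3)))
(Q(-9, -4) + 155)*Z(-12, -8) = (-9*(-4 + sqrt(3)) + 155)*sqrt((-8)**2 + (-12)**2) = ((36 - 9*sqrt(3)) + 155)*sqrt(64 + 144) = (191 - 9*sqrt(3))*sqrt(208) = (191 - 9*sqrt(3))*(4*sqrt(13)) = 4*sqrt(13)*(191 - 9*sqrt(3))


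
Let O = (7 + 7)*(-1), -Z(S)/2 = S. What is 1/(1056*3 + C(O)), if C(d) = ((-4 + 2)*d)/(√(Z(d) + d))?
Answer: 396/1254521 - √14/5018084 ≈ 0.00031491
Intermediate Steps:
Z(S) = -2*S
O = -14 (O = 14*(-1) = -14)
C(d) = -2*d/√(-d) (C(d) = ((-4 + 2)*d)/(√(-2*d + d)) = (-2*d)/(√(-d)) = (-2*d)/√(-d) = -2*d/√(-d))
1/(1056*3 + C(O)) = 1/(1056*3 + 2*√(-1*(-14))) = 1/(3168 + 2*√14)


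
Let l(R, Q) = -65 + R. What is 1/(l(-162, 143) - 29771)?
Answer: -1/29998 ≈ -3.3336e-5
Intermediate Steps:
1/(l(-162, 143) - 29771) = 1/((-65 - 162) - 29771) = 1/(-227 - 29771) = 1/(-29998) = -1/29998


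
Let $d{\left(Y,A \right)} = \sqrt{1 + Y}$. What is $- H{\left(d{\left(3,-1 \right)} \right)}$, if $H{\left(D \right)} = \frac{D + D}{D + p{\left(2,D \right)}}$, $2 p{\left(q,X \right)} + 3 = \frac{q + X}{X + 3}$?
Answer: $- \frac{40}{9} \approx -4.4444$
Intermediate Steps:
$p{\left(q,X \right)} = - \frac{3}{2} + \frac{X + q}{2 \left(3 + X\right)}$ ($p{\left(q,X \right)} = - \frac{3}{2} + \frac{\left(q + X\right) \frac{1}{X + 3}}{2} = - \frac{3}{2} + \frac{\left(X + q\right) \frac{1}{3 + X}}{2} = - \frac{3}{2} + \frac{\frac{1}{3 + X} \left(X + q\right)}{2} = - \frac{3}{2} + \frac{X + q}{2 \left(3 + X\right)}$)
$H{\left(D \right)} = \frac{2 D}{D + \frac{-7 - 2 D}{2 \left(3 + D\right)}}$ ($H{\left(D \right)} = \frac{D + D}{D + \frac{-9 + 2 - 2 D}{2 \left(3 + D\right)}} = \frac{2 D}{D + \frac{-7 - 2 D}{2 \left(3 + D\right)}}$)
$- H{\left(d{\left(3,-1 \right)} \right)} = - \frac{4 \sqrt{1 + 3} \left(3 + \sqrt{1 + 3}\right)}{-7 + 2 \left(\sqrt{1 + 3}\right)^{2} + 4 \sqrt{1 + 3}} = - \frac{4 \sqrt{4} \left(3 + \sqrt{4}\right)}{-7 + 2 \left(\sqrt{4}\right)^{2} + 4 \sqrt{4}} = - \frac{4 \cdot 2 \left(3 + 2\right)}{-7 + 2 \cdot 2^{2} + 4 \cdot 2} = - \frac{4 \cdot 2 \cdot 5}{-7 + 2 \cdot 4 + 8} = - \frac{4 \cdot 2 \cdot 5}{-7 + 8 + 8} = - \frac{4 \cdot 2 \cdot 5}{9} = \left(-1\right) \frac{40}{9} = - \frac{40}{9}$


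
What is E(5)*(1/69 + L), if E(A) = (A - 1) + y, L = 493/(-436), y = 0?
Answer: -33581/7521 ≈ -4.4650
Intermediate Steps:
L = -493/436 (L = 493*(-1/436) = -493/436 ≈ -1.1307)
E(A) = -1 + A (E(A) = (A - 1) + 0 = (-1 + A) + 0 = -1 + A)
E(5)*(1/69 + L) = (-1 + 5)*(1/69 - 493/436) = 4*(1/69 - 493/436) = 4*(-33581/30084) = -33581/7521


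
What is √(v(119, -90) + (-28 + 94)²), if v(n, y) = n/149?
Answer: √96725287/149 ≈ 66.006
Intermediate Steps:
v(n, y) = n/149 (v(n, y) = n*(1/149) = n/149)
√(v(119, -90) + (-28 + 94)²) = √((1/149)*119 + (-28 + 94)²) = √(119/149 + 66²) = √(119/149 + 4356) = √(649163/149) = √96725287/149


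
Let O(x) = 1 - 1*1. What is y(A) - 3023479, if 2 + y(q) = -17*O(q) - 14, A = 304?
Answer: -3023495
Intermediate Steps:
O(x) = 0 (O(x) = 1 - 1 = 0)
y(q) = -16 (y(q) = -2 + (-17*0 - 14) = -2 + (0 - 14) = -2 - 14 = -16)
y(A) - 3023479 = -16 - 3023479 = -3023495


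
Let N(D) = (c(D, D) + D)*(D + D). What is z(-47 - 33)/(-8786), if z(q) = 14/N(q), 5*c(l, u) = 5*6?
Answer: -7/52013120 ≈ -1.3458e-7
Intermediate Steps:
c(l, u) = 6 (c(l, u) = (5*6)/5 = (⅕)*30 = 6)
N(D) = 2*D*(6 + D) (N(D) = (6 + D)*(D + D) = (6 + D)*(2*D) = 2*D*(6 + D))
z(q) = 7/(q*(6 + q)) (z(q) = 14/((2*q*(6 + q))) = 14*(1/(2*q*(6 + q))) = 7/(q*(6 + q)))
z(-47 - 33)/(-8786) = (7/((-47 - 33)*(6 + (-47 - 33))))/(-8786) = (7/(-80*(6 - 80)))*(-1/8786) = (7*(-1/80)/(-74))*(-1/8786) = (7*(-1/80)*(-1/74))*(-1/8786) = (7/5920)*(-1/8786) = -7/52013120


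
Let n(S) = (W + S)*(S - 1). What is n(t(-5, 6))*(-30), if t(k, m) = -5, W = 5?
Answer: 0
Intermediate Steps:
n(S) = (-1 + S)*(5 + S) (n(S) = (5 + S)*(S - 1) = (5 + S)*(-1 + S) = (-1 + S)*(5 + S))
n(t(-5, 6))*(-30) = (-5 + (-5)**2 + 4*(-5))*(-30) = (-5 + 25 - 20)*(-30) = 0*(-30) = 0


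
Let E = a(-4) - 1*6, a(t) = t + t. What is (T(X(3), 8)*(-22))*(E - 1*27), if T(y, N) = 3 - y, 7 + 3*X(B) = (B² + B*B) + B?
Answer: -4510/3 ≈ -1503.3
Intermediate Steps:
a(t) = 2*t
X(B) = -7/3 + B/3 + 2*B²/3 (X(B) = -7/3 + ((B² + B*B) + B)/3 = -7/3 + ((B² + B²) + B)/3 = -7/3 + (2*B² + B)/3 = -7/3 + (B + 2*B²)/3 = -7/3 + (B/3 + 2*B²/3) = -7/3 + B/3 + 2*B²/3)
E = -14 (E = 2*(-4) - 1*6 = -8 - 6 = -14)
(T(X(3), 8)*(-22))*(E - 1*27) = ((3 - (-7/3 + (⅓)*3 + (⅔)*3²))*(-22))*(-14 - 1*27) = ((3 - (-7/3 + 1 + (⅔)*9))*(-22))*(-14 - 27) = ((3 - (-7/3 + 1 + 6))*(-22))*(-41) = ((3 - 1*14/3)*(-22))*(-41) = ((3 - 14/3)*(-22))*(-41) = -5/3*(-22)*(-41) = (110/3)*(-41) = -4510/3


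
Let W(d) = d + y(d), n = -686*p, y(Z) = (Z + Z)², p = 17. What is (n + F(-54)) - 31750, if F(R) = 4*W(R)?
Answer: 3028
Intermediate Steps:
y(Z) = 4*Z² (y(Z) = (2*Z)² = 4*Z²)
n = -11662 (n = -686*17 = -11662)
W(d) = d + 4*d²
F(R) = 4*R*(1 + 4*R) (F(R) = 4*(R*(1 + 4*R)) = 4*R*(1 + 4*R))
(n + F(-54)) - 31750 = (-11662 + 4*(-54)*(1 + 4*(-54))) - 31750 = (-11662 + 4*(-54)*(1 - 216)) - 31750 = (-11662 + 4*(-54)*(-215)) - 31750 = (-11662 + 46440) - 31750 = 34778 - 31750 = 3028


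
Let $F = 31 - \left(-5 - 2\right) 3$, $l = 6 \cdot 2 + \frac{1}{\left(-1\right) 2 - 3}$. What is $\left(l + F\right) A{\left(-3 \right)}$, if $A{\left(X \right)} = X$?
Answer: $- \frac{957}{5} \approx -191.4$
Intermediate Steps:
$l = \frac{59}{5}$ ($l = 12 + \frac{1}{-2 - 3} = 12 + \frac{1}{-5} = 12 - \frac{1}{5} = \frac{59}{5} \approx 11.8$)
$F = 52$ ($F = 31 - \left(-7\right) 3 = 31 - -21 = 31 + 21 = 52$)
$\left(l + F\right) A{\left(-3 \right)} = \left(\frac{59}{5} + 52\right) \left(-3\right) = \frac{319}{5} \left(-3\right) = - \frac{957}{5}$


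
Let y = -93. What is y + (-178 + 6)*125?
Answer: -21593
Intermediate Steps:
y + (-178 + 6)*125 = -93 + (-178 + 6)*125 = -93 - 172*125 = -93 - 21500 = -21593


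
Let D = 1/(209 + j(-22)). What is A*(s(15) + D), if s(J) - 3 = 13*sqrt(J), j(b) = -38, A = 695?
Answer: 357230/171 + 9035*sqrt(15) ≈ 37082.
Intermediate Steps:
s(J) = 3 + 13*sqrt(J)
D = 1/171 (D = 1/(209 - 38) = 1/171 ≈ 0.0058480)
A*(s(15) + D) = 695*((3 + 13*sqrt(15)) + 1/171) = 695*(514/171 + 13*sqrt(15)) = 357230/171 + 9035*sqrt(15)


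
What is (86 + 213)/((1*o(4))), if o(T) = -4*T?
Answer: -299/16 ≈ -18.688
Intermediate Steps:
(86 + 213)/((1*o(4))) = (86 + 213)/((1*(-4*4))) = 299/((1*(-16))) = 299/(-16) = 299*(-1/16) = -299/16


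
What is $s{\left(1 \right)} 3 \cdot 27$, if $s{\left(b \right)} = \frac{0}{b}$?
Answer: $0$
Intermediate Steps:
$s{\left(b \right)} = 0$
$s{\left(1 \right)} 3 \cdot 27 = 0 \cdot 3 \cdot 27 = 0 \cdot 27 = 0$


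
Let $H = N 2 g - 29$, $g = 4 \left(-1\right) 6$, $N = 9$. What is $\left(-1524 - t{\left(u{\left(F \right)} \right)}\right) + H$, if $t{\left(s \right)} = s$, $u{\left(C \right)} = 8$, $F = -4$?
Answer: $-1993$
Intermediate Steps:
$g = -24$ ($g = \left(-4\right) 6 = -24$)
$H = -461$ ($H = 9 \cdot 2 \left(-24\right) - 29 = 18 \left(-24\right) - 29 = -432 - 29 = -461$)
$\left(-1524 - t{\left(u{\left(F \right)} \right)}\right) + H = \left(-1524 - 8\right) - 461 = -1532 - 461 = -1993$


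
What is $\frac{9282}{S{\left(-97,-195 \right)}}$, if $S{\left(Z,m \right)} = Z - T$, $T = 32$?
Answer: $- \frac{3094}{43} \approx -71.953$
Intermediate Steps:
$S{\left(Z,m \right)} = -32 + Z$ ($S{\left(Z,m \right)} = Z - 32 = -32 + Z$)
$\frac{9282}{S{\left(-97,-195 \right)}} = \frac{9282}{-32 - 97} = \frac{9282}{-129} = 9282 \left(- \frac{1}{129}\right) = - \frac{3094}{43}$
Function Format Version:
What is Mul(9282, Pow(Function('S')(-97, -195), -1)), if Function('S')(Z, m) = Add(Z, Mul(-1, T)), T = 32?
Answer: Rational(-3094, 43) ≈ -71.953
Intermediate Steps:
Function('S')(Z, m) = Add(-32, Z) (Function('S')(Z, m) = Add(Z, Mul(-1, 32)) = Add(Z, -32) = Add(-32, Z))
Mul(9282, Pow(Function('S')(-97, -195), -1)) = Mul(9282, Pow(Add(-32, -97), -1)) = Mul(9282, Pow(-129, -1)) = Mul(9282, Rational(-1, 129)) = Rational(-3094, 43)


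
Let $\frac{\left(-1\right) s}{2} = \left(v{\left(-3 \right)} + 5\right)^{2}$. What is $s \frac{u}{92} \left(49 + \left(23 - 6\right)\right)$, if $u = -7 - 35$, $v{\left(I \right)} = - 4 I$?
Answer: $\frac{400554}{23} \approx 17415.0$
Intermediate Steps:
$u = -42$ ($u = -7 - 35 = -42$)
$s = -578$ ($s = - 2 \left(\left(-4\right) \left(-3\right) + 5\right)^{2} = - 2 \left(12 + 5\right)^{2} = - 2 \cdot 17^{2} = \left(-2\right) 289 = -578$)
$s \frac{u}{92} \left(49 + \left(23 - 6\right)\right) = - 578 \left(- \frac{42}{92}\right) \left(49 + \left(23 - 6\right)\right) = - 578 \left(\left(-42\right) \frac{1}{92}\right) \left(49 + \left(23 - 6\right)\right) = \left(-578\right) \left(- \frac{21}{46}\right) \left(49 + 17\right) = \frac{6069}{23} \cdot 66 = \frac{400554}{23}$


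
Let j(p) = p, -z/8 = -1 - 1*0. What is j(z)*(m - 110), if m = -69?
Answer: -1432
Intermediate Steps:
z = 8 (z = -8*(-1 - 1*0) = -8*(-1 + 0) = -8*(-1) = 8)
j(z)*(m - 110) = 8*(-69 - 110) = 8*(-179) = -1432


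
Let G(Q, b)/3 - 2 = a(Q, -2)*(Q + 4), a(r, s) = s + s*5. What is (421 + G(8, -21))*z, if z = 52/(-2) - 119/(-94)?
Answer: 11625/94 ≈ 123.67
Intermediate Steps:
a(r, s) = 6*s (a(r, s) = s + 5*s = 6*s)
G(Q, b) = -138 - 36*Q (G(Q, b) = 6 + 3*((6*(-2))*(Q + 4)) = 6 + 3*(-12*(4 + Q)) = 6 + 3*(-48 - 12*Q) = 6 + (-144 - 36*Q) = -138 - 36*Q)
z = -2325/94 (z = 52*(-1/2) - 119*(-1/94) = -26 + 119/94 = -2325/94 ≈ -24.734)
(421 + G(8, -21))*z = (421 + (-138 - 36*8))*(-2325/94) = (421 + (-138 - 288))*(-2325/94) = (421 - 426)*(-2325/94) = -5*(-2325/94) = 11625/94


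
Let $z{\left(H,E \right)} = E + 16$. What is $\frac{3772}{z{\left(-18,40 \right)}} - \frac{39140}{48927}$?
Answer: $\frac{45590201}{684978} \approx 66.557$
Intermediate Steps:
$z{\left(H,E \right)} = 16 + E$
$\frac{3772}{z{\left(-18,40 \right)}} - \frac{39140}{48927} = \frac{3772}{16 + 40} - \frac{39140}{48927} = \frac{3772}{56} - \frac{39140}{48927} = 3772 \cdot \frac{1}{56} - \frac{39140}{48927} = \frac{943}{14} - \frac{39140}{48927} = \frac{45590201}{684978}$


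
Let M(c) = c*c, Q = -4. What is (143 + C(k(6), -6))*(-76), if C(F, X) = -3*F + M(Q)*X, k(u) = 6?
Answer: -2204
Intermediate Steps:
M(c) = c²
C(F, X) = -3*F + 16*X (C(F, X) = -3*F + (-4)²*X = -3*F + 16*X)
(143 + C(k(6), -6))*(-76) = (143 + (-3*6 + 16*(-6)))*(-76) = (143 + (-18 - 96))*(-76) = (143 - 114)*(-76) = 29*(-76) = -2204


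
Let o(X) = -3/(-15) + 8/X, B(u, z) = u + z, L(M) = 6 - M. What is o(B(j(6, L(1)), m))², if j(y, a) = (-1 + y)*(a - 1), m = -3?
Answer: 3249/7225 ≈ 0.44969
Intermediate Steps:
j(y, a) = (-1 + a)*(-1 + y) (j(y, a) = (-1 + y)*(-1 + a) = (-1 + a)*(-1 + y))
o(X) = ⅕ + 8/X (o(X) = -3*(-1/15) + 8/X = ⅕ + 8/X)
o(B(j(6, L(1)), m))² = ((40 + ((1 - (6 - 1*1) - 1*6 + (6 - 1*1)*6) - 3))/(5*((1 - (6 - 1*1) - 1*6 + (6 - 1*1)*6) - 3)))² = ((40 + ((1 - (6 - 1) - 6 + (6 - 1)*6) - 3))/(5*((1 - (6 - 1) - 6 + (6 - 1)*6) - 3)))² = ((40 + ((1 - 1*5 - 6 + 5*6) - 3))/(5*((1 - 1*5 - 6 + 5*6) - 3)))² = ((40 + ((1 - 5 - 6 + 30) - 3))/(5*((1 - 5 - 6 + 30) - 3)))² = ((40 + (20 - 3))/(5*(20 - 3)))² = ((⅕)*(40 + 17)/17)² = ((⅕)*(1/17)*57)² = (57/85)² = 3249/7225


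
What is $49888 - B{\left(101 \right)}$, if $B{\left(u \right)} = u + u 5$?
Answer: $49282$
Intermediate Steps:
$B{\left(u \right)} = 6 u$ ($B{\left(u \right)} = u + 5 u = 6 u$)
$49888 - B{\left(101 \right)} = 49888 - 6 \cdot 101 = 49888 - 606 = 49282$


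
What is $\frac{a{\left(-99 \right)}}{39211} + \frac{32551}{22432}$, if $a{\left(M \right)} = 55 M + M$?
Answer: $\frac{1151994253}{879581152} \approx 1.3097$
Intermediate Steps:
$a{\left(M \right)} = 56 M$
$\frac{a{\left(-99 \right)}}{39211} + \frac{32551}{22432} = \frac{56 \left(-99\right)}{39211} + \frac{32551}{22432} = \left(-5544\right) \frac{1}{39211} + 32551 \cdot \frac{1}{22432} = - \frac{5544}{39211} + \frac{32551}{22432} = \frac{1151994253}{879581152}$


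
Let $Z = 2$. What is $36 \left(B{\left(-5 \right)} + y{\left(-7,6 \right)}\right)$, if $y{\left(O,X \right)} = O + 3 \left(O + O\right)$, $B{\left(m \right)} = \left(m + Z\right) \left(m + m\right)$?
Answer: $-684$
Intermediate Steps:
$B{\left(m \right)} = 2 m \left(2 + m\right)$ ($B{\left(m \right)} = \left(m + 2\right) \left(m + m\right) = \left(2 + m\right) 2 m = 2 m \left(2 + m\right)$)
$y{\left(O,X \right)} = 7 O$ ($y{\left(O,X \right)} = O + 3 \cdot 2 O = O + 6 O = 7 O$)
$36 \left(B{\left(-5 \right)} + y{\left(-7,6 \right)}\right) = 36 \left(2 \left(-5\right) \left(2 - 5\right) + 7 \left(-7\right)\right) = 36 \left(2 \left(-5\right) \left(-3\right) - 49\right) = 36 \left(30 - 49\right) = 36 \left(-19\right) = -684$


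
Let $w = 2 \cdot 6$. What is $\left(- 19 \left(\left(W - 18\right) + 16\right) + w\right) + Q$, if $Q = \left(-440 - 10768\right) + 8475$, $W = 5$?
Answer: $-2778$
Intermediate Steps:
$w = 12$
$Q = -2733$ ($Q = -11208 + 8475 = -2733$)
$\left(- 19 \left(\left(W - 18\right) + 16\right) + w\right) + Q = \left(- 19 \left(\left(5 - 18\right) + 16\right) + 12\right) - 2733 = \left(- 19 \left(-13 + 16\right) + 12\right) - 2733 = \left(\left(-19\right) 3 + 12\right) - 2733 = \left(-57 + 12\right) - 2733 = -45 - 2733 = -2778$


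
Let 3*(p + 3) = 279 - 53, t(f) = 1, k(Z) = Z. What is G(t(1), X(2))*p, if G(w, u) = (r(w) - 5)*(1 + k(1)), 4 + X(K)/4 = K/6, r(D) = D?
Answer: -1736/3 ≈ -578.67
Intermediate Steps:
X(K) = -16 + 2*K/3 (X(K) = -16 + 4*(K/6) = -16 + 2*K/3)
p = 217/3 (p = -3 + (279 - 53)/3 = -3 + (⅓)*226 = -3 + 226/3 = 217/3 ≈ 72.333)
G(w, u) = -10 + 2*w (G(w, u) = (w - 5)*(1 + 1) = (-5 + w)*2 = -10 + 2*w)
G(t(1), X(2))*p = (-10 + 2*1)*(217/3) = (-10 + 2)*(217/3) = -8*217/3 = -1736/3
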